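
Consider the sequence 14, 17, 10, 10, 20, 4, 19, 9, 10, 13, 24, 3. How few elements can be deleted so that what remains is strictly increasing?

Fewest deletions = n − (longest strictly increasing subsequence).
i:      1  2  3  4  5  6  7  8  9 10 11 12
a[i]:  14 17 10 10 20  4 19  9 10 13 24  3
dp:     1  2  1  1  3  1  3  2  3  4  5  1
max dp = 5, so deletions = 12 − 5 = 7.

7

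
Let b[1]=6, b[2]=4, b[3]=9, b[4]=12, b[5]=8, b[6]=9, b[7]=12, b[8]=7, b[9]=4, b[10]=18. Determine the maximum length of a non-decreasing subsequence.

5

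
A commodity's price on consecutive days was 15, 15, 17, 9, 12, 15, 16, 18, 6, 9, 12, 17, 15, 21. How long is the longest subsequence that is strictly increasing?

6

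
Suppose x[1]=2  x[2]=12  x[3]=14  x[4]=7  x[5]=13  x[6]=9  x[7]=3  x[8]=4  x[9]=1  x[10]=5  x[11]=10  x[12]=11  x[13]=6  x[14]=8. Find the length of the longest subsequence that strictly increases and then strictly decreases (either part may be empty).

7

inc[i] = longest strictly increasing subsequence ending at i; dec[i] = longest strictly decreasing subsequence starting at i:
i:      1  2  3  4  5  6  7  8  9 10 11 12 13 14
x[i]:   2 12 14  7 13  9  3  4  1  5 10 11  6  8
inc:    1  2  3  2  3  3  2  3  1  4  5  6  5  6
dec:    2  4  5  3  4  3  2  2  1  1  2  2  1  1
Best peak at i=3 (value 14): inc=3, dec=5, length 3+5−1 = 7.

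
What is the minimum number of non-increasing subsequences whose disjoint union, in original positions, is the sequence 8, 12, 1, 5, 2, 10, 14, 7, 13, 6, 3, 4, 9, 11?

Place each on the leftmost legal pile:
8 → new pile 1 (tops now [8])
12 → new pile 2 (tops now [8, 12])
1 → pile 1 (tops now [1, 12])
5 → pile 2 (tops now [1, 5])
2 → pile 2 (tops now [1, 2])
10 → new pile 3 (tops now [1, 2, 10])
14 → new pile 4 (tops now [1, 2, 10, 14])
7 → pile 3 (tops now [1, 2, 7, 14])
13 → pile 4 (tops now [1, 2, 7, 13])
6 → pile 3 (tops now [1, 2, 6, 13])
3 → pile 3 (tops now [1, 2, 3, 13])
4 → pile 4 (tops now [1, 2, 3, 4])
9 → new pile 5 (tops now [1, 2, 3, 4, 9])
11 → new pile 6 (tops now [1, 2, 3, 4, 9, 11])
Six piles.

6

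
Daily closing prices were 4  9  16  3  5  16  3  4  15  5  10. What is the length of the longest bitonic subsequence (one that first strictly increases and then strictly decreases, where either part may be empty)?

inc[i] = longest strictly increasing subsequence ending at i; dec[i] = longest strictly decreasing subsequence starting at i:
i:      1  2  3  4  5  6  7  8  9 10 11
a[i]:   4  9 16  3  5 16  3  4 15  5 10
inc:    1  2  3  1  2  3  1  2  3  3  4
dec:    2  3  3  1  2  3  1  1  2  1  1
Best peak at i=3 (value 16): inc=3, dec=3, length 3+3−1 = 5.

5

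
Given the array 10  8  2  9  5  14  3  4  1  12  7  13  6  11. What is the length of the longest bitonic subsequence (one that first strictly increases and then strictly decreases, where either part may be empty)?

6

inc[i] = longest strictly increasing subsequence ending at i; dec[i] = longest strictly decreasing subsequence starting at i:
i:      1  2  3  4  5  6  7  8  9 10 11 12 13 14
a[i]:  10  8  2  9  5 14  3  4  1 12  7 13  6 11
inc:    1  1  1  2  2  3  2  3  1  4  4  5  4  5
dec:    5  4  2  4  3  4  2  2  1  3  2  2  1  1
Best peak at i=6 (value 14): inc=3, dec=4, length 3+4−1 = 6.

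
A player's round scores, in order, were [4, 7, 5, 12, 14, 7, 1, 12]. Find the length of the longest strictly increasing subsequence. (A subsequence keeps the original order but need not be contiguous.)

Track the smallest tail for each achievable length (strict):
4 → extends → [4]
7 → extends → [4, 7]
5 → replaces 7 → [4, 5]
12 → extends → [4, 5, 12]
14 → extends → [4, 5, 12, 14]
7 → replaces 12 → [4, 5, 7, 14]
1 → replaces 4 → [1, 5, 7, 14]
12 → replaces 14 → [1, 5, 7, 12]
Four tails, so the longest strictly increasing subsequence has length 4 (e.g. 4, 7, 12, 14).

4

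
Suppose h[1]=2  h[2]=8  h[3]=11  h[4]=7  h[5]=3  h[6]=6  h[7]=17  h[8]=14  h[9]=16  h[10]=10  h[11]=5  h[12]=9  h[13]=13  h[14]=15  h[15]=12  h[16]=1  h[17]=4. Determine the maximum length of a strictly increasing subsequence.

6

Let dp[i] be the length of the longest such subsequence ending at index i:
i:      1  2  3  4  5  6  7  8  9 10 11 12 13 14 15 16 17
h[i]:   2  8 11  7  3  6 17 14 16 10  5  9 13 15 12  1  4
dp:     1  2  3  2  2  3  4  4  5  4  3  4  5  6  5  1  3
Maximum dp value is 6.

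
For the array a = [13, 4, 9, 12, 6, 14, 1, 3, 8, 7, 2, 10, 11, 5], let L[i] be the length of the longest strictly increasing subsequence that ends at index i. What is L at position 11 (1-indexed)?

dp[i] = 1 + max{dp[j] : j<i, a[j]<a[i]} (or 1 if no such j):
i:      1  2  3  4  5  6  7  8  9 10 11 12 13 14
a[i]:  13  4  9 12  6 14  1  3  8  7  2 10 11  5
dp:     1  1  2  3  2  4  1  2  3  3  2  4  5  3
At index 11 the value is 2.

2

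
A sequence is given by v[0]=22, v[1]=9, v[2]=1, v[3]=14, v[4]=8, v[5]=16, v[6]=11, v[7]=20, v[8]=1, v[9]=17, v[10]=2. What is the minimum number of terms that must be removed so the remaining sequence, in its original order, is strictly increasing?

Fewest deletions = n − (longest strictly increasing subsequence).
Patience tails:
22 → extends → [22]
9 → replaces 22 → [9]
1 → replaces 9 → [1]
14 → extends → [1, 14]
8 → replaces 14 → [1, 8]
16 → extends → [1, 8, 16]
11 → replaces 16 → [1, 8, 11]
20 → extends → [1, 8, 11, 20]
1 → already a tail → [1, 8, 11, 20]
17 → replaces 20 → [1, 8, 11, 17]
2 → replaces 8 → [1, 2, 11, 17]
Longest strictly increasing subsequence has length 4, so deletions = 11 − 4 = 7.

7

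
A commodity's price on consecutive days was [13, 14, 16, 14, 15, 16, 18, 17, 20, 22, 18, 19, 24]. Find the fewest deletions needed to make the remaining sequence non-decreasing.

Fewest deletions = n − (longest non-decreasing subsequence).
i:      1  2  3  4  5  6  7  8  9 10 11 12 13
a[i]:  13 14 16 14 15 16 18 17 20 22 18 19 24
dp:     1  2  3  3  4  5  6  6  7  8  7  8  9
max dp = 9, so deletions = 13 − 9 = 4.

4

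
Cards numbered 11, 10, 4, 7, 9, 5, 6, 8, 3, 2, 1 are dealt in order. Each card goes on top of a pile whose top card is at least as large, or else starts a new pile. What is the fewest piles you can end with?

4

Place each on the leftmost legal pile:
11 → new pile 1 (tops now [11])
10 → pile 1 (tops now [10])
4 → pile 1 (tops now [4])
7 → new pile 2 (tops now [4, 7])
9 → new pile 3 (tops now [4, 7, 9])
5 → pile 2 (tops now [4, 5, 9])
6 → pile 3 (tops now [4, 5, 6])
8 → new pile 4 (tops now [4, 5, 6, 8])
3 → pile 1 (tops now [3, 5, 6, 8])
2 → pile 1 (tops now [2, 5, 6, 8])
1 → pile 1 (tops now [1, 5, 6, 8])
Four piles.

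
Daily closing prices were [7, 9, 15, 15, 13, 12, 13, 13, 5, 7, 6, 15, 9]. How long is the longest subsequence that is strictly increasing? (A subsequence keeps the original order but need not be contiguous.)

5

Track the smallest tail for each achievable length (strict):
7 → extends → [7]
9 → extends → [7, 9]
15 → extends → [7, 9, 15]
15 → already a tail → [7, 9, 15]
13 → replaces 15 → [7, 9, 13]
12 → replaces 13 → [7, 9, 12]
13 → extends → [7, 9, 12, 13]
13 → already a tail → [7, 9, 12, 13]
5 → replaces 7 → [5, 9, 12, 13]
7 → replaces 9 → [5, 7, 12, 13]
6 → replaces 7 → [5, 6, 12, 13]
15 → extends → [5, 6, 12, 13, 15]
9 → replaces 12 → [5, 6, 9, 13, 15]
Five tails, so the longest strictly increasing subsequence has length 5 (e.g. 7, 9, 12, 13, 15).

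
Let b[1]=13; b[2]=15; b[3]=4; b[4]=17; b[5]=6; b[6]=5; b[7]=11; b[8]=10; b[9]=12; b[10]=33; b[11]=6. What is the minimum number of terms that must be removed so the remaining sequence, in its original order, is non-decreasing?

6

Fewest deletions = n − (longest non-decreasing subsequence).
Patience tails:
13 → extends → [13]
15 → extends → [13, 15]
4 → replaces 13 → [4, 15]
17 → extends → [4, 15, 17]
6 → replaces 15 → [4, 6, 17]
5 → replaces 6 → [4, 5, 17]
11 → replaces 17 → [4, 5, 11]
10 → replaces 11 → [4, 5, 10]
12 → extends → [4, 5, 10, 12]
33 → extends → [4, 5, 10, 12, 33]
6 → replaces 10 → [4, 5, 6, 12, 33]
Longest non-decreasing subsequence has length 5, so deletions = 11 − 5 = 6.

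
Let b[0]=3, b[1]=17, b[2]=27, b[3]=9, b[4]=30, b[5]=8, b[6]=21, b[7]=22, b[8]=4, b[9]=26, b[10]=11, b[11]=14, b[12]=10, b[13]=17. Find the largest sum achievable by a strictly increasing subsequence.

89

Let S[i] be the best sum of a strictly increasing subsequence ending at i:
i:      0  1  2  3  4  5  6  7  8  9 10 11 12 13
b[i]:   3 17 27  9 30  8 21 22  4 26 11 14 10 17
S:      3 20 47 12 77 11 41 63  7 89 23 37 22 54
Maximum is 89 (e.g. 3 + 17 + 21 + 22 + 26).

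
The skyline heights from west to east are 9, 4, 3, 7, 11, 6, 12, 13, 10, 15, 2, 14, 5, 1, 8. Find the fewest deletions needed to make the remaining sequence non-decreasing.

Fewest deletions = n − (longest non-decreasing subsequence).
i:      1  2  3  4  5  6  7  8  9 10 11 12 13 14 15
a[i]:   9  4  3  7 11  6 12 13 10 15  2 14  5  1  8
dp:     1  1  1  2  3  2  4  5  3  6  1  6  2  1  3
max dp = 6, so deletions = 15 − 6 = 9.

9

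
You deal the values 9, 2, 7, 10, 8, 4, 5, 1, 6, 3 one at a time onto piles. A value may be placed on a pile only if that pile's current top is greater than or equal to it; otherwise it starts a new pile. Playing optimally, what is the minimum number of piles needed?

4

Place each on the leftmost legal pile:
9 → new pile 1 (tops now [9])
2 → pile 1 (tops now [2])
7 → new pile 2 (tops now [2, 7])
10 → new pile 3 (tops now [2, 7, 10])
8 → pile 3 (tops now [2, 7, 8])
4 → pile 2 (tops now [2, 4, 8])
5 → pile 3 (tops now [2, 4, 5])
1 → pile 1 (tops now [1, 4, 5])
6 → new pile 4 (tops now [1, 4, 5, 6])
3 → pile 2 (tops now [1, 3, 5, 6])
Four piles.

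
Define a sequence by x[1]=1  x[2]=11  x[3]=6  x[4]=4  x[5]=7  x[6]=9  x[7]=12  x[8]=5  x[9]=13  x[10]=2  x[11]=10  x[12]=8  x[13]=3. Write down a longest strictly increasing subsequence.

1, 6, 7, 9, 12, 13

Patience tails give the LIS length; then backtrack through the dp parents:
1 → extends → [1]
11 → extends → [1, 11]
6 → replaces 11 → [1, 6]
4 → replaces 6 → [1, 4]
7 → extends → [1, 4, 7]
9 → extends → [1, 4, 7, 9]
12 → extends → [1, 4, 7, 9, 12]
5 → replaces 7 → [1, 4, 5, 9, 12]
13 → extends → [1, 4, 5, 9, 12, 13]
2 → replaces 4 → [1, 2, 5, 9, 12, 13]
10 → replaces 12 → [1, 2, 5, 9, 10, 13]
8 → replaces 9 → [1, 2, 5, 8, 10, 13]
3 → replaces 5 → [1, 2, 3, 8, 10, 13]
Length 6; one witness is 1, 6, 7, 9, 12, 13.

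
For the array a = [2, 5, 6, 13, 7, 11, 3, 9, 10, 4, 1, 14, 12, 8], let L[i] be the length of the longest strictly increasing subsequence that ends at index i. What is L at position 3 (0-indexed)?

dp[i] = 1 + max{dp[j] : j<i, a[j]<a[i]} (or 1 if no such j):
i:      0  1  2  3  4  5  6  7  8  9 10 11 12 13
a[i]:   2  5  6 13  7 11  3  9 10  4  1 14 12  8
dp:     1  2  3  4  4  5  2  5  6  3  1  7  7  5
At index 3 the value is 4.

4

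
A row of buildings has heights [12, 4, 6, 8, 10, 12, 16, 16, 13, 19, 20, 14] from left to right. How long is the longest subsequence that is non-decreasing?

Track the smallest tail for each achievable length (allowing ties):
12 → extends → [12]
4 → replaces 12 → [4]
6 → extends → [4, 6]
8 → extends → [4, 6, 8]
10 → extends → [4, 6, 8, 10]
12 → extends → [4, 6, 8, 10, 12]
16 → extends → [4, 6, 8, 10, 12, 16]
16 → extends → [4, 6, 8, 10, 12, 16, 16]
13 → replaces 16 → [4, 6, 8, 10, 12, 13, 16]
19 → extends → [4, 6, 8, 10, 12, 13, 16, 19]
20 → extends → [4, 6, 8, 10, 12, 13, 16, 19, 20]
14 → replaces 16 → [4, 6, 8, 10, 12, 13, 14, 19, 20]
Nine tails, so the longest non-decreasing subsequence has length 9 (e.g. 4, 6, 8, 10, 12, 16, 16, 19, 20).

9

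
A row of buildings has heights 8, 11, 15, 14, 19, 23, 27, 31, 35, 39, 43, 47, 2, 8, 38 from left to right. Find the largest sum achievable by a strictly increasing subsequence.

Let S[i] be the best sum of a strictly increasing subsequence ending at i:
i:       1   2   3   4   5   6   7   8   9  10  11  12  13  14  15
a[i]:    8  11  15  14  19  23  27  31  35  39  43  47   2   8  38
S:       8  19  34  33  53  76 103 134 169 208 251 298   2  10 207
Maximum is 298 (e.g. 8 + 11 + 15 + 19 + 23 + 27 + 31 + 35 + 39 + 43 + 47).

298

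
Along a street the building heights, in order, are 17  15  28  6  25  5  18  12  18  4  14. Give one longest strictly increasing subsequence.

6, 12, 18

Patience tails give the LIS length; then backtrack through the dp parents:
17 → extends → [17]
15 → replaces 17 → [15]
28 → extends → [15, 28]
6 → replaces 15 → [6, 28]
25 → replaces 28 → [6, 25]
5 → replaces 6 → [5, 25]
18 → replaces 25 → [5, 18]
12 → replaces 18 → [5, 12]
18 → extends → [5, 12, 18]
4 → replaces 5 → [4, 12, 18]
14 → replaces 18 → [4, 12, 14]
Length 3; one witness is 6, 12, 18.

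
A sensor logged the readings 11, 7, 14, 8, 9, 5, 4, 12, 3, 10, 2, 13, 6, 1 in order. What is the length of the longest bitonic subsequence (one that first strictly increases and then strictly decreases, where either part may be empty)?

8

inc[i] = longest strictly increasing subsequence ending at i; dec[i] = longest strictly decreasing subsequence starting at i:
i:      1  2  3  4  5  6  7  8  9 10 11 12 13 14
a[i]:  11  7 14  8  9  5  4 12  3 10  2 13  6  1
inc:    1  1  2  2  3  1  1  4  1  4  1  5  2  1
dec:    7  6  7  6  6  5  4  4  3  3  2  3  2  1
Best peak at i=3 (value 14): inc=2, dec=7, length 2+7−1 = 8.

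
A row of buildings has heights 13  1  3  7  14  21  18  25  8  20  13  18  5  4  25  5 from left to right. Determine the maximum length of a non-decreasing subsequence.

7

Track the smallest tail for each achievable length (allowing ties):
13 → extends → [13]
1 → replaces 13 → [1]
3 → extends → [1, 3]
7 → extends → [1, 3, 7]
14 → extends → [1, 3, 7, 14]
21 → extends → [1, 3, 7, 14, 21]
18 → replaces 21 → [1, 3, 7, 14, 18]
25 → extends → [1, 3, 7, 14, 18, 25]
8 → replaces 14 → [1, 3, 7, 8, 18, 25]
20 → replaces 25 → [1, 3, 7, 8, 18, 20]
13 → replaces 18 → [1, 3, 7, 8, 13, 20]
18 → replaces 20 → [1, 3, 7, 8, 13, 18]
5 → replaces 7 → [1, 3, 5, 8, 13, 18]
4 → replaces 5 → [1, 3, 4, 8, 13, 18]
25 → extends → [1, 3, 4, 8, 13, 18, 25]
5 → replaces 8 → [1, 3, 4, 5, 13, 18, 25]
Seven tails, so the longest non-decreasing subsequence has length 7 (e.g. 1, 3, 7, 14, 21, 25, 25).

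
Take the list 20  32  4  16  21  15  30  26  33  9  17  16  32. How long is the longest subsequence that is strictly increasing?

Let dp[i] be the length of the longest such subsequence ending at index i:
i:      1  2  3  4  5  6  7  8  9 10 11 12 13
a[i]:  20 32  4 16 21 15 30 26 33  9 17 16 32
dp:     1  2  1  2  3  2  4  4  5  2  3  3  5
Maximum dp value is 5.

5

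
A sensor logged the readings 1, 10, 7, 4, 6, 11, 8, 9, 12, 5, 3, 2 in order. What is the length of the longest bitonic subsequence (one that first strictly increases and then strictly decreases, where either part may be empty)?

inc[i] = longest strictly increasing subsequence ending at i; dec[i] = longest strictly decreasing subsequence starting at i:
i:      1  2  3  4  5  6  7  8  9 10 11 12
a[i]:   1 10  7  4  6 11  8  9 12  5  3  2
inc:    1  2  2  2  3  4  4  5  6  3  2  2
dec:    1  6  5  3  4  5  4  4  4  3  2  1
Best peak at i=9 (value 12): inc=6, dec=4, length 6+4−1 = 9.

9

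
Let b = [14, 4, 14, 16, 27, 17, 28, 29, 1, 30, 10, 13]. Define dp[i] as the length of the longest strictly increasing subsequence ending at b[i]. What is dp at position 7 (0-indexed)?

dp[i] = 1 + max{dp[j] : j<i, b[j]<b[i]} (or 1 if no such j):
i:      0  1  2  3  4  5  6  7  8  9 10 11
b[i]:  14  4 14 16 27 17 28 29  1 30 10 13
dp:     1  1  2  3  4  4  5  6  1  7  2  3
At index 7 the value is 6.

6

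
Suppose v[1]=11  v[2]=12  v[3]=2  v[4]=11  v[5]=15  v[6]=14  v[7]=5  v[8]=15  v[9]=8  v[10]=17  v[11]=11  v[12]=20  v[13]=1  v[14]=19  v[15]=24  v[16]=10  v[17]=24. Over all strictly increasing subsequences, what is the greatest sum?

113

Let S[i] be the best sum of a strictly increasing subsequence ending at i:
i:       1   2   3   4   5   6   7   8   9  10  11  12  13  14  15  16  17
v[i]:   11  12   2  11  15  14   5  15   8  17  11  20   1  19  24  10  24
S:      11  23   2  13  38  37   7  52  15  69  26  89   1  88 113  25 113
Maximum is 113 (e.g. 11 + 12 + 14 + 15 + 17 + 20 + 24).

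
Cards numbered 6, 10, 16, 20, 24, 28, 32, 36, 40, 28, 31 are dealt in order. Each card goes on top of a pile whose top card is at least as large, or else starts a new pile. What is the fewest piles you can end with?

The minimum number of non-increasing subsequences covering a sequence equals the length of its longest strictly increasing subsequence.
LIS length is 9 (e.g. 6, 10, 16, 20, 24, 28, 32, 36, 40), so 9 piles are needed.

9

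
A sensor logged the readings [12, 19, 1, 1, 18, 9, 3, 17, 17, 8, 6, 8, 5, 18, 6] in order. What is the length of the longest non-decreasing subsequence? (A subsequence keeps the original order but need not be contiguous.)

Let dp[i] be the length of the longest such subsequence ending at index i:
i:      1  2  3  4  5  6  7  8  9 10 11 12 13 14 15
a[i]:  12 19  1  1 18  9  3 17 17  8  6  8  5 18  6
dp:     1  2  1  2  3  3  3  4  5  4  4  5  4  6  5
Maximum dp value is 6.

6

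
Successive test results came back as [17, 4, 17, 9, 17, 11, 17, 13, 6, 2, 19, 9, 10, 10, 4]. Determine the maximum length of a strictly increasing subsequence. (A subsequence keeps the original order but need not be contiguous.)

Track the smallest tail for each achievable length (strict):
17 → extends → [17]
4 → replaces 17 → [4]
17 → extends → [4, 17]
9 → replaces 17 → [4, 9]
17 → extends → [4, 9, 17]
11 → replaces 17 → [4, 9, 11]
17 → extends → [4, 9, 11, 17]
13 → replaces 17 → [4, 9, 11, 13]
6 → replaces 9 → [4, 6, 11, 13]
2 → replaces 4 → [2, 6, 11, 13]
19 → extends → [2, 6, 11, 13, 19]
9 → replaces 11 → [2, 6, 9, 13, 19]
10 → replaces 13 → [2, 6, 9, 10, 19]
10 → already a tail → [2, 6, 9, 10, 19]
4 → replaces 6 → [2, 4, 9, 10, 19]
Five tails, so the longest strictly increasing subsequence has length 5 (e.g. 4, 9, 11, 17, 19).

5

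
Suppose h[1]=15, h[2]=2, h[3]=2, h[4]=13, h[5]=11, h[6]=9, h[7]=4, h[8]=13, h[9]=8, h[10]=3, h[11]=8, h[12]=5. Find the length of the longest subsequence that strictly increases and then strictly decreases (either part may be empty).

inc[i] = longest strictly increasing subsequence ending at i; dec[i] = longest strictly decreasing subsequence starting at i:
i:      1  2  3  4  5  6  7  8  9 10 11 12
h[i]:  15  2  2 13 11  9  4 13  8  3  8  5
inc:    1  1  1  2  2  2  2  3  3  2  3  3
dec:    6  1  1  5  4  3  2  3  2  1  2  1
Best peak at i=1 (value 15): inc=1, dec=6, length 1+6−1 = 6.

6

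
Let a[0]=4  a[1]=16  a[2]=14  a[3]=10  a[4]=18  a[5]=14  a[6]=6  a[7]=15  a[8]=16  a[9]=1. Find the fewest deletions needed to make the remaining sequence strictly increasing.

Fewest deletions = n − (longest strictly increasing subsequence).
Patience tails:
4 → extends → [4]
16 → extends → [4, 16]
14 → replaces 16 → [4, 14]
10 → replaces 14 → [4, 10]
18 → extends → [4, 10, 18]
14 → replaces 18 → [4, 10, 14]
6 → replaces 10 → [4, 6, 14]
15 → extends → [4, 6, 14, 15]
16 → extends → [4, 6, 14, 15, 16]
1 → replaces 4 → [1, 6, 14, 15, 16]
Longest strictly increasing subsequence has length 5, so deletions = 10 − 5 = 5.

5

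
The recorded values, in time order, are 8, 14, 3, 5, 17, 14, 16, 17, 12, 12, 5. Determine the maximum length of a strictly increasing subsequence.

5

Let dp[i] be the length of the longest such subsequence ending at index i:
i:      1  2  3  4  5  6  7  8  9 10 11
a[i]:   8 14  3  5 17 14 16 17 12 12  5
dp:     1  2  1  2  3  3  4  5  3  3  2
Maximum dp value is 5.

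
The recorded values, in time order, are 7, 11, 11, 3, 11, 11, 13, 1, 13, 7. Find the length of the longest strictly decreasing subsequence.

3

Let dp[i] be the longest strictly decreasing subsequence ending at i:
i:      1  2  3  4  5  6  7  8  9 10
a[i]:   7 11 11  3 11 11 13  1 13  7
dp:     1  1  1  2  1  1  1  3  1  2
Maximum is 3.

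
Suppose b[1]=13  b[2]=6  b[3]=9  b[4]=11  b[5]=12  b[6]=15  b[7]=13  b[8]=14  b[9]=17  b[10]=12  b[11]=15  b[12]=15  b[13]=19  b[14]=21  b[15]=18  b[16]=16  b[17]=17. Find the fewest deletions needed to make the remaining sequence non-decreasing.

Fewest deletions = n − (longest non-decreasing subsequence).
i:      1  2  3  4  5  6  7  8  9 10 11 12 13 14 15 16 17
b[i]:  13  6  9 11 12 15 13 14 17 12 15 15 19 21 18 16 17
dp:     1  1  2  3  4  5  5  6  7  5  7  8  9 10  9  9 10
max dp = 10, so deletions = 17 − 10 = 7.

7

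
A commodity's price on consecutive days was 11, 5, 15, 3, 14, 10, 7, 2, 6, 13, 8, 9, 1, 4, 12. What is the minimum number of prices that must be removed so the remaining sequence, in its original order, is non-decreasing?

10

Fewest deletions = n − (longest non-decreasing subsequence).
i:      1  2  3  4  5  6  7  8  9 10 11 12 13 14 15
a[i]:  11  5 15  3 14 10  7  2  6 13  8  9  1  4 12
dp:     1  1  2  1  2  2  2  1  2  3  3  4  1  2  5
max dp = 5, so deletions = 15 − 5 = 10.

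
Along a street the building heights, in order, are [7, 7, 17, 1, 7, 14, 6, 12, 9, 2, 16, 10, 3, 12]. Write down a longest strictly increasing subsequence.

Patience tails give the LIS length; then backtrack through the dp parents:
7 → extends → [7]
7 → already a tail → [7]
17 → extends → [7, 17]
1 → replaces 7 → [1, 17]
7 → replaces 17 → [1, 7]
14 → extends → [1, 7, 14]
6 → replaces 7 → [1, 6, 14]
12 → replaces 14 → [1, 6, 12]
9 → replaces 12 → [1, 6, 9]
2 → replaces 6 → [1, 2, 9]
16 → extends → [1, 2, 9, 16]
10 → replaces 16 → [1, 2, 9, 10]
3 → replaces 9 → [1, 2, 3, 10]
12 → extends → [1, 2, 3, 10, 12]
Length 5; one witness is 1, 7, 9, 10, 12.

1, 7, 9, 10, 12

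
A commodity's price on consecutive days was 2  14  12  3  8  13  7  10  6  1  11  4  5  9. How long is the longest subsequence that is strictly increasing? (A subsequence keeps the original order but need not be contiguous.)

Track the smallest tail for each achievable length (strict):
2 → extends → [2]
14 → extends → [2, 14]
12 → replaces 14 → [2, 12]
3 → replaces 12 → [2, 3]
8 → extends → [2, 3, 8]
13 → extends → [2, 3, 8, 13]
7 → replaces 8 → [2, 3, 7, 13]
10 → replaces 13 → [2, 3, 7, 10]
6 → replaces 7 → [2, 3, 6, 10]
1 → replaces 2 → [1, 3, 6, 10]
11 → extends → [1, 3, 6, 10, 11]
4 → replaces 6 → [1, 3, 4, 10, 11]
5 → replaces 10 → [1, 3, 4, 5, 11]
9 → replaces 11 → [1, 3, 4, 5, 9]
Five tails, so the longest strictly increasing subsequence has length 5 (e.g. 2, 3, 8, 10, 11).

5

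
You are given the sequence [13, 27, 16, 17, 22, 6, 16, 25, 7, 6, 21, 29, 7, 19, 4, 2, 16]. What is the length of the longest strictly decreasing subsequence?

7

Negate each value so 'decreasing' becomes 'increasing', then run patience tails on the negated sequence:
-13 → extends → [-13]
-27 → replaces -13 → [-27]
-16 → extends → [-27, -16]
-17 → replaces -16 → [-27, -17]
-22 → replaces -17 → [-27, -22]
-6 → extends → [-27, -22, -6]
-16 → replaces -6 → [-27, -22, -16]
-25 → replaces -22 → [-27, -25, -16]
-7 → extends → [-27, -25, -16, -7]
-6 → extends → [-27, -25, -16, -7, -6]
-21 → replaces -16 → [-27, -25, -21, -7, -6]
-29 → replaces -27 → [-29, -25, -21, -7, -6]
-7 → already a tail → [-29, -25, -21, -7, -6]
-19 → replaces -7 → [-29, -25, -21, -19, -6]
-4 → extends → [-29, -25, -21, -19, -6, -4]
-2 → extends → [-29, -25, -21, -19, -6, -4, -2]
-16 → replaces -6 → [-29, -25, -21, -19, -16, -4, -2]
Seven tails, so the longest strictly decreasing subsequence of the original has length 7.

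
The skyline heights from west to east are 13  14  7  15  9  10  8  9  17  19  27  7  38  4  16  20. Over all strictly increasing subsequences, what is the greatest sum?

Let S[i] be the best sum of a strictly increasing subsequence ending at i:
i:       1   2   3   4   5   6   7   8   9  10  11  12  13  14  15  16
a[i]:   13  14   7  15   9  10   8   9  17  19  27   7  38   4  16  20
S:      13  27   7  42  16  26  15  24  59  78 105   7 143   4  58  98
Maximum is 143 (e.g. 13 + 14 + 15 + 17 + 19 + 27 + 38).

143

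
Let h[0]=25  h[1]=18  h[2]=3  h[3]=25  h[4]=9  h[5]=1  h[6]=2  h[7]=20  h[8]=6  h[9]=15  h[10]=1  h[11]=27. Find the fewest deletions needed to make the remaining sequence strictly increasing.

Fewest deletions = n − (longest strictly increasing subsequence).
Patience tails:
25 → extends → [25]
18 → replaces 25 → [18]
3 → replaces 18 → [3]
25 → extends → [3, 25]
9 → replaces 25 → [3, 9]
1 → replaces 3 → [1, 9]
2 → replaces 9 → [1, 2]
20 → extends → [1, 2, 20]
6 → replaces 20 → [1, 2, 6]
15 → extends → [1, 2, 6, 15]
1 → already a tail → [1, 2, 6, 15]
27 → extends → [1, 2, 6, 15, 27]
Longest strictly increasing subsequence has length 5, so deletions = 12 − 5 = 7.

7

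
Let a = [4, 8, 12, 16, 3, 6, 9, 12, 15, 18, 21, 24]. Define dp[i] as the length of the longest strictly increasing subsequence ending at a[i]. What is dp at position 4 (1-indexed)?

4

dp[i] = 1 + max{dp[j] : j<i, a[j]<a[i]} (or 1 if no such j):
i:      1  2  3  4  5  6  7  8  9 10 11 12
a[i]:   4  8 12 16  3  6  9 12 15 18 21 24
dp:     1  2  3  4  1  2  3  4  5  6  7  8
At index 4 the value is 4.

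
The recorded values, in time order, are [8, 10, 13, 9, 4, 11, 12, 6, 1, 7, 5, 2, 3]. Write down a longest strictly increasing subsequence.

Patience tails give the LIS length; then backtrack through the dp parents:
8 → extends → [8]
10 → extends → [8, 10]
13 → extends → [8, 10, 13]
9 → replaces 10 → [8, 9, 13]
4 → replaces 8 → [4, 9, 13]
11 → replaces 13 → [4, 9, 11]
12 → extends → [4, 9, 11, 12]
6 → replaces 9 → [4, 6, 11, 12]
1 → replaces 4 → [1, 6, 11, 12]
7 → replaces 11 → [1, 6, 7, 12]
5 → replaces 6 → [1, 5, 7, 12]
2 → replaces 5 → [1, 2, 7, 12]
3 → replaces 7 → [1, 2, 3, 12]
Length 4; one witness is 8, 10, 11, 12.

8, 10, 11, 12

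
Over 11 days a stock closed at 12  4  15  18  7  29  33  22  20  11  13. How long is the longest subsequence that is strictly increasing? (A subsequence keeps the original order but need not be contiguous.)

5

Let dp[i] be the length of the longest such subsequence ending at index i:
i:      1  2  3  4  5  6  7  8  9 10 11
a[i]:  12  4 15 18  7 29 33 22 20 11 13
dp:     1  1  2  3  2  4  5  4  4  3  4
Maximum dp value is 5.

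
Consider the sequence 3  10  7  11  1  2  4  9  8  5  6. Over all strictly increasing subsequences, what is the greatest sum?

24

Let S[i] be the best sum of a strictly increasing subsequence ending at i:
i:      1  2  3  4  5  6  7  8  9 10 11
a[i]:   3 10  7 11  1  2  4  9  8  5  6
S:      3 13 10 24  1  3  7 19 18 12 18
Maximum is 24 (e.g. 3 + 10 + 11).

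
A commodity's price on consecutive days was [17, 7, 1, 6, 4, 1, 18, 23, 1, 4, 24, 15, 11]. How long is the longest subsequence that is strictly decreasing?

5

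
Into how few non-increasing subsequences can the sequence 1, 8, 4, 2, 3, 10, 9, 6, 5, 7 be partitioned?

5

Place each on the leftmost legal pile:
1 → new pile 1 (tops now [1])
8 → new pile 2 (tops now [1, 8])
4 → pile 2 (tops now [1, 4])
2 → pile 2 (tops now [1, 2])
3 → new pile 3 (tops now [1, 2, 3])
10 → new pile 4 (tops now [1, 2, 3, 10])
9 → pile 4 (tops now [1, 2, 3, 9])
6 → pile 4 (tops now [1, 2, 3, 6])
5 → pile 4 (tops now [1, 2, 3, 5])
7 → new pile 5 (tops now [1, 2, 3, 5, 7])
Five piles.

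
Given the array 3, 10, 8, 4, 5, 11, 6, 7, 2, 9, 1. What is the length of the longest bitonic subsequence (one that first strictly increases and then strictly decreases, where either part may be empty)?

inc[i] = longest strictly increasing subsequence ending at i; dec[i] = longest strictly decreasing subsequence starting at i:
i:      1  2  3  4  5  6  7  8  9 10 11
a[i]:   3 10  8  4  5 11  6  7  2  9  1
inc:    1  2  2  2  3  4  4  5  1  6  1
dec:    3  5  4  3  3  4  3  3  2  2  1
Best peak at i=6 (value 11): inc=4, dec=4, length 4+4−1 = 7.

7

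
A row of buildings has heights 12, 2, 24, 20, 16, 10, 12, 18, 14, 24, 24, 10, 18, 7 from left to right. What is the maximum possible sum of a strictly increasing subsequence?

Let S[i] be the best sum of a strictly increasing subsequence ending at i:
i:      1  2  3  4  5  6  7  8  9 10 11 12 13 14
a[i]:  12  2 24 20 16 10 12 18 14 24 24 10 18  7
S:     12  2 36 32 28 12 24 46 38 70 70 12 56  9
Maximum is 70 (e.g. 12 + 16 + 18 + 24).

70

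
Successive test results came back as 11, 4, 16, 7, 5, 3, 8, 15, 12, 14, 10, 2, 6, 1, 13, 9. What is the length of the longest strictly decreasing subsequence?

6

Negate each value so 'decreasing' becomes 'increasing', then run patience tails on the negated sequence:
-11 → extends → [-11]
-4 → extends → [-11, -4]
-16 → replaces -11 → [-16, -4]
-7 → replaces -4 → [-16, -7]
-5 → extends → [-16, -7, -5]
-3 → extends → [-16, -7, -5, -3]
-8 → replaces -7 → [-16, -8, -5, -3]
-15 → replaces -8 → [-16, -15, -5, -3]
-12 → replaces -5 → [-16, -15, -12, -3]
-14 → replaces -12 → [-16, -15, -14, -3]
-10 → replaces -3 → [-16, -15, -14, -10]
-2 → extends → [-16, -15, -14, -10, -2]
-6 → replaces -2 → [-16, -15, -14, -10, -6]
-1 → extends → [-16, -15, -14, -10, -6, -1]
-13 → replaces -10 → [-16, -15, -14, -13, -6, -1]
-9 → replaces -6 → [-16, -15, -14, -13, -9, -1]
Six tails, so the longest strictly decreasing subsequence of the original has length 6.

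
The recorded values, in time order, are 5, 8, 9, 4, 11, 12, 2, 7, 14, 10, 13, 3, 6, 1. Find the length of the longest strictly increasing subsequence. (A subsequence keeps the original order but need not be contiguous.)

Let dp[i] be the length of the longest such subsequence ending at index i:
i:      1  2  3  4  5  6  7  8  9 10 11 12 13 14
a[i]:   5  8  9  4 11 12  2  7 14 10 13  3  6  1
dp:     1  2  3  1  4  5  1  2  6  4  6  2  3  1
Maximum dp value is 6.

6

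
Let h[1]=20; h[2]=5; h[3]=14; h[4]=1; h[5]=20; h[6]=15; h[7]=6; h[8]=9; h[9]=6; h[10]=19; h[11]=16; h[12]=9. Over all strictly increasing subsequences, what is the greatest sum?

53

Let S[i] be the best sum of a strictly increasing subsequence ending at i:
i:      1  2  3  4  5  6  7  8  9 10 11 12
h[i]:  20  5 14  1 20 15  6  9  6 19 16  9
S:     20  5 19  1 39 34 11 20 11 53 50 20
Maximum is 53 (e.g. 5 + 14 + 15 + 19).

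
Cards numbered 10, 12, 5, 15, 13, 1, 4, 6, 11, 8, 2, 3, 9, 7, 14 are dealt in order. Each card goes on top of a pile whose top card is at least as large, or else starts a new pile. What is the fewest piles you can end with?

The minimum number of non-increasing subsequences covering a sequence equals the length of its longest strictly increasing subsequence.
LIS length is 6 (e.g. 1, 4, 6, 8, 9, 14), so 6 piles are needed.

6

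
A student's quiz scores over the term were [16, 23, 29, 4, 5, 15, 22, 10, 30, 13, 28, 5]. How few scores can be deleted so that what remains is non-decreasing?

Fewest deletions = n − (longest non-decreasing subsequence).
Patience tails:
16 → extends → [16]
23 → extends → [16, 23]
29 → extends → [16, 23, 29]
4 → replaces 16 → [4, 23, 29]
5 → replaces 23 → [4, 5, 29]
15 → replaces 29 → [4, 5, 15]
22 → extends → [4, 5, 15, 22]
10 → replaces 15 → [4, 5, 10, 22]
30 → extends → [4, 5, 10, 22, 30]
13 → replaces 22 → [4, 5, 10, 13, 30]
28 → replaces 30 → [4, 5, 10, 13, 28]
5 → replaces 10 → [4, 5, 5, 13, 28]
Longest non-decreasing subsequence has length 5, so deletions = 12 − 5 = 7.

7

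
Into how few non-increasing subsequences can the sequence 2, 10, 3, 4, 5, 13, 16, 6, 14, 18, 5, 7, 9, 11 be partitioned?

8

Place each on the leftmost legal pile:
2 → new pile 1 (tops now [2])
10 → new pile 2 (tops now [2, 10])
3 → pile 2 (tops now [2, 3])
4 → new pile 3 (tops now [2, 3, 4])
5 → new pile 4 (tops now [2, 3, 4, 5])
13 → new pile 5 (tops now [2, 3, 4, 5, 13])
16 → new pile 6 (tops now [2, 3, 4, 5, 13, 16])
6 → pile 5 (tops now [2, 3, 4, 5, 6, 16])
14 → pile 6 (tops now [2, 3, 4, 5, 6, 14])
18 → new pile 7 (tops now [2, 3, 4, 5, 6, 14, 18])
5 → pile 4 (tops now [2, 3, 4, 5, 6, 14, 18])
7 → pile 6 (tops now [2, 3, 4, 5, 6, 7, 18])
9 → pile 7 (tops now [2, 3, 4, 5, 6, 7, 9])
11 → new pile 8 (tops now [2, 3, 4, 5, 6, 7, 9, 11])
Eight piles.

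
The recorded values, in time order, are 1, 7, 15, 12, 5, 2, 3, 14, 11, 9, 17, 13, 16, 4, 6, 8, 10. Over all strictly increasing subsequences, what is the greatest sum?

Let S[i] be the best sum of a strictly increasing subsequence ending at i:
i:      1  2  3  4  5  6  7  8  9 10 11 12 13 14 15 16 17
a[i]:   1  7 15 12  5  2  3 14 11  9 17 13 16  4  6  8 10
S:      1  8 23 20  6  3  6 34 19 17 51 33 50 10 16 24 34
Maximum is 51 (e.g. 1 + 7 + 12 + 14 + 17).

51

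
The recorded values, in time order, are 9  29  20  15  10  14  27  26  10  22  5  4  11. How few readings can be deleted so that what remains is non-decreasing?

Fewest deletions = n − (longest non-decreasing subsequence).
Patience tails:
9 → extends → [9]
29 → extends → [9, 29]
20 → replaces 29 → [9, 20]
15 → replaces 20 → [9, 15]
10 → replaces 15 → [9, 10]
14 → extends → [9, 10, 14]
27 → extends → [9, 10, 14, 27]
26 → replaces 27 → [9, 10, 14, 26]
10 → replaces 14 → [9, 10, 10, 26]
22 → replaces 26 → [9, 10, 10, 22]
5 → replaces 9 → [5, 10, 10, 22]
4 → replaces 5 → [4, 10, 10, 22]
11 → replaces 22 → [4, 10, 10, 11]
Longest non-decreasing subsequence has length 4, so deletions = 13 − 4 = 9.

9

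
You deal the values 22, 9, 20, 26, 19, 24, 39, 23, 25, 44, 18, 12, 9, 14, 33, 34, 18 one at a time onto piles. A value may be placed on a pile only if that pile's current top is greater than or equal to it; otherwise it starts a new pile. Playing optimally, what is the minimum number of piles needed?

6

Place each on the leftmost legal pile:
22 → new pile 1 (tops now [22])
9 → pile 1 (tops now [9])
20 → new pile 2 (tops now [9, 20])
26 → new pile 3 (tops now [9, 20, 26])
19 → pile 2 (tops now [9, 19, 26])
24 → pile 3 (tops now [9, 19, 24])
39 → new pile 4 (tops now [9, 19, 24, 39])
23 → pile 3 (tops now [9, 19, 23, 39])
25 → pile 4 (tops now [9, 19, 23, 25])
44 → new pile 5 (tops now [9, 19, 23, 25, 44])
18 → pile 2 (tops now [9, 18, 23, 25, 44])
12 → pile 2 (tops now [9, 12, 23, 25, 44])
9 → pile 1 (tops now [9, 12, 23, 25, 44])
14 → pile 3 (tops now [9, 12, 14, 25, 44])
33 → pile 5 (tops now [9, 12, 14, 25, 33])
34 → new pile 6 (tops now [9, 12, 14, 25, 33, 34])
18 → pile 4 (tops now [9, 12, 14, 18, 33, 34])
Six piles.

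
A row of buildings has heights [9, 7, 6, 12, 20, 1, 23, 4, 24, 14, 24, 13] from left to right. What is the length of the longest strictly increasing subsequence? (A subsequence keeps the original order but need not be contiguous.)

Let dp[i] be the length of the longest such subsequence ending at index i:
i:      1  2  3  4  5  6  7  8  9 10 11 12
a[i]:   9  7  6 12 20  1 23  4 24 14 24 13
dp:     1  1  1  2  3  1  4  2  5  3  5  3
Maximum dp value is 5.

5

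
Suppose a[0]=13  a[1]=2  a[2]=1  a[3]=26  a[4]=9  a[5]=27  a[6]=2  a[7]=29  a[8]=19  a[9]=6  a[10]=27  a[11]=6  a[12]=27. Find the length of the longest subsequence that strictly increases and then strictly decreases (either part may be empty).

inc[i] = longest strictly increasing subsequence ending at i; dec[i] = longest strictly decreasing subsequence starting at i:
i:      0  1  2  3  4  5  6  7  8  9 10 11 12
a[i]:  13  2  1 26  9 27  2 29 19  6 27  6 27
inc:    1  1  1  2  2  3  2  4  3  3  4  3  4
dec:    3  2  1  3  2  3  1  3  2  1  2  1  1
Best peak at i=7 (value 29): inc=4, dec=3, length 4+3−1 = 6.

6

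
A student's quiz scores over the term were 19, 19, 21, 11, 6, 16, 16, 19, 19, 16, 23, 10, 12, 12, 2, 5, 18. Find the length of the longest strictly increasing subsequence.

Let dp[i] be the length of the longest such subsequence ending at index i:
i:      1  2  3  4  5  6  7  8  9 10 11 12 13 14 15 16 17
a[i]:  19 19 21 11  6 16 16 19 19 16 23 10 12 12  2  5 18
dp:     1  1  2  1  1  2  2  3  3  2  4  2  3  3  1  2  4
Maximum dp value is 4.

4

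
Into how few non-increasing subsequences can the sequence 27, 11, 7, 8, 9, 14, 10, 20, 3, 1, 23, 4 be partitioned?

6

The minimum number of non-increasing subsequences covering a sequence equals the length of its longest strictly increasing subsequence.
LIS length is 6 (e.g. 7, 8, 9, 14, 20, 23), so 6 piles are needed.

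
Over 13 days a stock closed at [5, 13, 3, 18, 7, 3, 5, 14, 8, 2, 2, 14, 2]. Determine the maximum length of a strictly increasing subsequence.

4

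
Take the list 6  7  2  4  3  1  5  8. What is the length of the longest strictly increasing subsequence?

4

Track the smallest tail for each achievable length (strict):
6 → extends → [6]
7 → extends → [6, 7]
2 → replaces 6 → [2, 7]
4 → replaces 7 → [2, 4]
3 → replaces 4 → [2, 3]
1 → replaces 2 → [1, 3]
5 → extends → [1, 3, 5]
8 → extends → [1, 3, 5, 8]
Four tails, so the longest strictly increasing subsequence has length 4 (e.g. 2, 4, 5, 8).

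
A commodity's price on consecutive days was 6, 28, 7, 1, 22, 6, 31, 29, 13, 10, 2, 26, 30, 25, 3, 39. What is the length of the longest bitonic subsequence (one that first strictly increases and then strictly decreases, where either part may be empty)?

8

inc[i] = longest strictly increasing subsequence ending at i; dec[i] = longest strictly decreasing subsequence starting at i:
i:      1  2  3  4  5  6  7  8  9 10 11 12 13 14 15 16
a[i]:   6 28  7  1 22  6 31 29 13 10  2 26 30 25  3 39
inc:    1  2  2  1  3  2  4  4  3  3  2  4  5  4  3  6
dec:    2  5  3  1  4  2  5  4  3  2  1  3  3  2  1  1
Best peak at i=7 (value 31): inc=4, dec=5, length 4+5−1 = 8.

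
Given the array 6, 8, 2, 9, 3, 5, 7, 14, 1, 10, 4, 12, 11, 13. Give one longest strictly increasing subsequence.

Patience tails give the LIS length; then backtrack through the dp parents:
6 → extends → [6]
8 → extends → [6, 8]
2 → replaces 6 → [2, 8]
9 → extends → [2, 8, 9]
3 → replaces 8 → [2, 3, 9]
5 → replaces 9 → [2, 3, 5]
7 → extends → [2, 3, 5, 7]
14 → extends → [2, 3, 5, 7, 14]
1 → replaces 2 → [1, 3, 5, 7, 14]
10 → replaces 14 → [1, 3, 5, 7, 10]
4 → replaces 5 → [1, 3, 4, 7, 10]
12 → extends → [1, 3, 4, 7, 10, 12]
11 → replaces 12 → [1, 3, 4, 7, 10, 11]
13 → extends → [1, 3, 4, 7, 10, 11, 13]
Length 7; one witness is 2, 3, 5, 7, 10, 12, 13.

2, 3, 5, 7, 10, 12, 13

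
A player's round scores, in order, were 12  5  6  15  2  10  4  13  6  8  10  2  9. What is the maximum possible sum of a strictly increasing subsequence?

34

Let S[i] be the best sum of a strictly increasing subsequence ending at i:
i:      1  2  3  4  5  6  7  8  9 10 11 12 13
a[i]:  12  5  6 15  2 10  4 13  6  8 10  2  9
S:     12  5 11 27  2 21  6 34 12 20 30  2 29
Maximum is 34 (e.g. 5 + 6 + 10 + 13).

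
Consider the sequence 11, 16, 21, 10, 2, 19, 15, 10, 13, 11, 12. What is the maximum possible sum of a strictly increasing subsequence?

Let S[i] be the best sum of a strictly increasing subsequence ending at i:
i:      1  2  3  4  5  6  7  8  9 10 11
a[i]:  11 16 21 10  2 19 15 10 13 11 12
S:     11 27 48 10  2 46 26 12 25 23 35
Maximum is 48 (e.g. 11 + 16 + 21).

48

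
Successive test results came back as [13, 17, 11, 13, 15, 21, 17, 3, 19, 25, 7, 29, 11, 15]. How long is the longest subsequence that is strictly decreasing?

3

Let dp[i] be the longest strictly decreasing subsequence ending at i:
i:      1  2  3  4  5  6  7  8  9 10 11 12 13 14
a[i]:  13 17 11 13 15 21 17  3 19 25  7 29 11 15
dp:     1  1  2  2  2  1  2  3  2  1  3  1  3  3
Maximum is 3.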